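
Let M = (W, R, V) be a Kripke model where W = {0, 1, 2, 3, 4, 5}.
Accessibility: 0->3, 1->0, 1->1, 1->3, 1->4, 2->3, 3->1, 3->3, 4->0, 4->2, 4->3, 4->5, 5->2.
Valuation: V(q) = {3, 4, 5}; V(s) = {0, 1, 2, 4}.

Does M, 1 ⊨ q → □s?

Yes

At 1: q is false, □s is false, so q → □s is true.
  At 1: □s requires s at every successor {0, 1, 3, 4}.
    s fails at 3, so □s is false at 1.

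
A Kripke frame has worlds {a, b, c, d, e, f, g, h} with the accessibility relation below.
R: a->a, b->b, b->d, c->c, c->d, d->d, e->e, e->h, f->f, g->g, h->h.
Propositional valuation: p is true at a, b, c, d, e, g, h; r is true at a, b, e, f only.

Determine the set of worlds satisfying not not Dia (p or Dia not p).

a, b, c, d, e, f, g, h

Let φ = not not Dia (p or Dia not p). Evaluate φ at each world:
  a (successors {a}): φ is true.
  b (successors {b, d}): φ is true.
  c (successors {c, d}): φ is true.
  d (successors {d}): φ is true.
  e (successors {e, h}): φ is true.
  f (successors {f}): φ is true.
  g (successors {g}): φ is true.
  h (successors {h}): φ is true.
For instance, at g:
  At g: not Dia (p or Dia not p) is false, so not not Dia (p or Dia not p) is true.
    At g: Dia (p or Dia not p) is true, so not Dia (p or Dia not p) is false.
      At g: Dia (p or Dia not p) requires p or Dia not p at some successor in {g}.
        p or Dia not p holds at g, so Dia (p or Dia not p) is true at g.
Satisfying worlds: {a, b, c, d, e, f, g, h}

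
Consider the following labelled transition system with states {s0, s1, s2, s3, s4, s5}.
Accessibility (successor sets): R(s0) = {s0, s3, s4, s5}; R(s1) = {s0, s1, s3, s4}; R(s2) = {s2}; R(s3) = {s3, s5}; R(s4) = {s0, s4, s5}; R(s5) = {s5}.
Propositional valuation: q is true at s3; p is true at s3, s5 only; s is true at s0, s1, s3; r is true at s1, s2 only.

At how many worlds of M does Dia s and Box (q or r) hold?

0

Let φ = Dia s and Box (q or r). Evaluate φ at each world:
  s0 (successors {s0, s3, s4, s5}): φ is false.
  s1 (successors {s0, s1, s3, s4}): φ is false.
  s2 (successors {s2}): φ is false.
  s3 (successors {s3, s5}): φ is false.
  s4 (successors {s0, s4, s5}): φ is false.
  s5 (successors {s5}): φ is false.
For instance, at s0:
  At s0: Dia s is true, Box (q or r) is false, so Dia s and Box (q or r) is false.
    At s0: Dia s requires s at some successor in {s0, s3, s4, s5}.
      s holds at s0, so Dia s is true at s0.
    At s0: Box (q or r) requires q or r at every successor {s0, s3, s4, s5}.
      q or r fails at s0, so Box (q or r) is false at s0.
Satisfying worlds: none.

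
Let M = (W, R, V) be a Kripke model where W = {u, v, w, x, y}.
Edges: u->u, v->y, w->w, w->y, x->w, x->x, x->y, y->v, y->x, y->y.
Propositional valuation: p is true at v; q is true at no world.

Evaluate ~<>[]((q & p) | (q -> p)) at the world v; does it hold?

No

Recall that []ψ holds at a world iff ψ holds at every accessible world, and <>ψ holds iff ψ holds at some accessible world.
At v: <>[]((q & p) | (q -> p)) is true, so ~<>[]((q & p) | (q -> p)) is false.
  At v: <>[]((q & p) | (q -> p)) requires []((q & p) | (q -> p)) at some successor in {y}.
    []((q & p) | (q -> p)) holds at y, so <>[]((q & p) | (q -> p)) is true at v.
      At y: []((q & p) | (q -> p)) requires (q & p) | (q -> p) at every successor {v, x, y}.
        At v: (q & p) | (q -> p) is true.
        At x: (q & p) | (q -> p) is true.
        At y: (q & p) | (q -> p) is true.
      So []((q & p) | (q -> p)) is true at y.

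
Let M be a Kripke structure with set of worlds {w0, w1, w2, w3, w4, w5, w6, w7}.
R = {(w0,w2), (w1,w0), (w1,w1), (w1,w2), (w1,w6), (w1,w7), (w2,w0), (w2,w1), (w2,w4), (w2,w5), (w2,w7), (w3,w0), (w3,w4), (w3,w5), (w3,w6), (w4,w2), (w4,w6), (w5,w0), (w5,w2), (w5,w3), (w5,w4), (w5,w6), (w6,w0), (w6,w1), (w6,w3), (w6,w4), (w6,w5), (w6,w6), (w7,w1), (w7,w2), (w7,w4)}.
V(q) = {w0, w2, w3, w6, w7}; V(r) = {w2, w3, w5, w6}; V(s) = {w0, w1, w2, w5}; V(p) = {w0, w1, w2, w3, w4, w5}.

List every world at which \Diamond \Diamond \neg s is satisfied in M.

Recall that \Diamond ψ holds at a world iff ψ holds at some accessible world.
Let φ = \Diamond \Diamond \neg s. Evaluate φ at each world:
  w0 (successors {w2}): φ is true.
  w1 (successors {w0, w1, w2, w6, w7}): φ is true.
  w2 (successors {w0, w1, w4, w5, w7}): φ is true.
  w3 (successors {w0, w4, w5, w6}): φ is true.
  w4 (successors {w2, w6}): φ is true.
  w5 (successors {w0, w2, w3, w4, w6}): φ is true.
  w6 (successors {w0, w1, w3, w4, w5, w6}): φ is true.
  w7 (successors {w1, w2, w4}): φ is true.
For instance, at w5:
  At w5: \Diamond \Diamond \neg s requires \Diamond \neg s at some successor in {w0, w2, w3, w4, w6}.
    \Diamond \neg s holds at w2, so \Diamond \Diamond \neg s is true at w5.
      At w2: \Diamond \neg s requires \neg s at some successor in {w0, w1, w4, w5, w7}.
        \neg s holds at w4, so \Diamond \neg s is true at w2.
Satisfying worlds: {w0, w1, w2, w3, w4, w5, w6, w7}

w0, w1, w2, w3, w4, w5, w6, w7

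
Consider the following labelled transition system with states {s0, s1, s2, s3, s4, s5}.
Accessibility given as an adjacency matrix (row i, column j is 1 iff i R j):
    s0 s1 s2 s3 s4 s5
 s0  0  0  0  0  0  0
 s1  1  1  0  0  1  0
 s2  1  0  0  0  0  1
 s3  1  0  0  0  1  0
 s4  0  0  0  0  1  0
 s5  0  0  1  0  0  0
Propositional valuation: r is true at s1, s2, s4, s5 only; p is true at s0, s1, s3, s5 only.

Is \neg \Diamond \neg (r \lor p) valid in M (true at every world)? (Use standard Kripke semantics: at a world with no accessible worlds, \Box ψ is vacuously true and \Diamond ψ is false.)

Yes

Let φ = \neg \Diamond \neg (r \lor p). Evaluate φ at each world:
  s0 (successors ∅): φ is true.
  s1 (successors {s0, s1, s4}): φ is true.
  s2 (successors {s0, s5}): φ is true.
  s3 (successors {s0, s4}): φ is true.
  s4 (successors {s4}): φ is true.
  s5 (successors {s2}): φ is true.
For instance, at s1:
  At s1: \Diamond \neg (r \lor p) is false, so \neg \Diamond \neg (r \lor p) is true.
    At s1: \Diamond \neg (r \lor p) requires \neg (r \lor p) at some successor in {s0, s1, s4}.
      At s0: \neg (r \lor p) is false.
      At s1: \neg (r \lor p) is false.
      At s4: \neg (r \lor p) is false.
    So \Diamond \neg (r \lor p) is false at s1.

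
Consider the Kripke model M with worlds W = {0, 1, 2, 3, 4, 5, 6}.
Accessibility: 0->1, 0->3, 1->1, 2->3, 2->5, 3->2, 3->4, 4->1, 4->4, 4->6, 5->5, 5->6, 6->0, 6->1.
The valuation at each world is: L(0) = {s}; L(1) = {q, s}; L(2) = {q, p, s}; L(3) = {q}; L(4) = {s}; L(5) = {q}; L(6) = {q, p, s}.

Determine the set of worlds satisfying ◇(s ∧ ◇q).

0, 1, 3, 4, 5, 6

Let φ = ◇(s ∧ ◇q). Evaluate φ at each world:
  0 (successors {1, 3}): φ is true.
  1 (successors {1}): φ is true.
  2 (successors {3, 5}): φ is false.
  3 (successors {2, 4}): φ is true.
  4 (successors {1, 4, 6}): φ is true.
  5 (successors {5, 6}): φ is true.
  6 (successors {0, 1}): φ is true.
For instance, at 2:
  At 2: ◇(s ∧ ◇q) requires s ∧ ◇q at some successor in {3, 5}.
    At 3: s ∧ ◇q is false.
    At 5: s ∧ ◇q is false.
  So ◇(s ∧ ◇q) is false at 2.
Satisfying worlds: {0, 1, 3, 4, 5, 6}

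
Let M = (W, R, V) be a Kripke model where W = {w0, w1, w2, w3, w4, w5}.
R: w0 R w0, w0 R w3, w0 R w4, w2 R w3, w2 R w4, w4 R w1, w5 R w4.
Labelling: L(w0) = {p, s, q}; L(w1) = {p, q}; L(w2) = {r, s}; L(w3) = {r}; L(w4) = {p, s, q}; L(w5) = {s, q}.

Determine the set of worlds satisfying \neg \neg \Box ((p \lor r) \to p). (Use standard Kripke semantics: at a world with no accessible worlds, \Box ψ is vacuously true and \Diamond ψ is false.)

Let φ = \neg \neg \Box ((p \lor r) \to p). Evaluate φ at each world:
  w0 (successors {w0, w3, w4}): φ is false.
  w1 (successors ∅): φ is true.
  w2 (successors {w3, w4}): φ is false.
  w3 (successors ∅): φ is true.
  w4 (successors {w1}): φ is true.
  w5 (successors {w4}): φ is true.
For instance, at w0:
  At w0: \neg \Box ((p \lor r) \to p) is true, so \neg \neg \Box ((p \lor r) \to p) is false.
    At w0: \Box ((p \lor r) \to p) is false, so \neg \Box ((p \lor r) \to p) is true.
      At w0: \Box ((p \lor r) \to p) requires (p \lor r) \to p at every successor {w0, w3, w4}.
        (p \lor r) \to p fails at w3, so \Box ((p \lor r) \to p) is false at w0.
Satisfying worlds: {w1, w3, w4, w5}

w1, w3, w4, w5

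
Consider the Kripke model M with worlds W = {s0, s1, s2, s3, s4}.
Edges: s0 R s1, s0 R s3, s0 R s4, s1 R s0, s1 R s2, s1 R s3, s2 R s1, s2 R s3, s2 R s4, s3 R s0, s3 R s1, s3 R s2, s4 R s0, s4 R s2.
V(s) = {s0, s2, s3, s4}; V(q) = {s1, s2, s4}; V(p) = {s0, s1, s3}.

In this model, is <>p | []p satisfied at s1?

At s1: <>p is true, []p is false, so <>p | []p is true.
  At s1: <>p requires p at some successor in {s0, s2, s3}.
    p holds at s0, so <>p is true at s1.
  At s1: []p requires p at every successor {s0, s2, s3}.
    p fails at s2, so []p is false at s1.

Yes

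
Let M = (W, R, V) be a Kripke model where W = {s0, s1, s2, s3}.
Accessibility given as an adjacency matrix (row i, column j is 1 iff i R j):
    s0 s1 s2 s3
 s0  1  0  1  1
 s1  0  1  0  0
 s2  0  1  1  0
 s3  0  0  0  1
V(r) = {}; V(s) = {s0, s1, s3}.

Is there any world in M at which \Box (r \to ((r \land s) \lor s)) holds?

Yes

Recall that \Box ψ holds at a world iff ψ holds at every accessible world, and \Diamond ψ holds iff ψ holds at some accessible world.
Let φ = \Box (r \to ((r \land s) \lor s)). Evaluate φ at each world:
  s0 (successors {s0, s2, s3}): φ is true.
  s1 (successors {s1}): φ is true.
  s2 (successors {s1, s2}): φ is true.
  s3 (successors {s3}): φ is true.
Detail at s0 (witness):
  At s0: \Box (r \to ((r \land s) \lor s)) requires r \to ((r \land s) \lor s) at every successor {s0, s2, s3}.
    At s0: r \to ((r \land s) \lor s) is true.
    At s2: r \to ((r \land s) \lor s) is true.
    At s3: r \to ((r \land s) \lor s) is true.
  So \Box (r \to ((r \land s) \lor s)) is true at s0.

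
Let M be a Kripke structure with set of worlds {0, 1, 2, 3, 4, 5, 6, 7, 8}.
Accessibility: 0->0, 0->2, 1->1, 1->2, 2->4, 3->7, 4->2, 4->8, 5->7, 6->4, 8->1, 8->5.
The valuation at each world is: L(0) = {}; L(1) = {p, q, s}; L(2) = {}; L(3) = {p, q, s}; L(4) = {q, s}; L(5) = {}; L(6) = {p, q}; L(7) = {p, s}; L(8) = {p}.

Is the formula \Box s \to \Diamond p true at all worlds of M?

Let φ = \Box s \to \Diamond p. Evaluate φ at each world:
  0 (successors {0, 2}): φ is true.
  1 (successors {1, 2}): φ is true.
  2 (successors {4}): φ is false.
  3 (successors {7}): φ is true.
  4 (successors {2, 8}): φ is true.
  5 (successors {7}): φ is true.
  6 (successors {4}): φ is false.
  7 (successors ∅): φ is false.
  8 (successors {1, 5}): φ is true.
Detail at 2 (counterexample):
  At 2: \Box s is true, \Diamond p is false, so \Box s \to \Diamond p is false.
    At 2: \Box s requires s at every successor {4}.
      At 4: s is true.
    So \Box s is true at 2.
    At 2: \Diamond p requires p at some successor in {4}.
      At 4: p is false.
    So \Diamond p is false at 2.

No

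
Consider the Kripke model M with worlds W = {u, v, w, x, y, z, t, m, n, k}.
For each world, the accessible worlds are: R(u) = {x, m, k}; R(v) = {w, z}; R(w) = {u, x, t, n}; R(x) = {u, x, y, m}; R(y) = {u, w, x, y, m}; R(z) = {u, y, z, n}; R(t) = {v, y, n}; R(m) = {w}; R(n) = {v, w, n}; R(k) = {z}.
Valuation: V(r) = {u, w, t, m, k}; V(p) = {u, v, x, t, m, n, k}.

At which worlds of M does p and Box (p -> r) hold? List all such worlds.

Let φ = p and Box (p -> r). Evaluate φ at each world:
  u (successors {x, m, k}): φ is false.
  v (successors {w, z}): φ is true.
  w (successors {u, x, t, n}): φ is false.
  x (successors {u, x, y, m}): φ is false.
  y (successors {u, w, x, y, m}): φ is false.
  z (successors {u, y, z, n}): φ is false.
  t (successors {v, y, n}): φ is false.
  m (successors {w}): φ is true.
  n (successors {v, w, n}): φ is false.
  k (successors {z}): φ is true.
For instance, at x:
  At x: p is true, Box (p -> r) is false, so p and Box (p -> r) is false.
    At x: Box (p -> r) requires p -> r at every successor {u, x, y, m}.
      p -> r fails at x, so Box (p -> r) is false at x.
Satisfying worlds: {v, m, k}

v, m, k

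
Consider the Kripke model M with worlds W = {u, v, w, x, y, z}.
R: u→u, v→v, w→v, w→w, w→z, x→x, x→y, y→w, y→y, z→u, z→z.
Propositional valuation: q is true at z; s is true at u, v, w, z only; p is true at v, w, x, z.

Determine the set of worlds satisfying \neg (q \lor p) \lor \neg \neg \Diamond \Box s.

u, v, w, y, z

Let φ = \neg (q \lor p) \lor \neg \neg \Diamond \Box s. Evaluate φ at each world:
  u (successors {u}): φ is true.
  v (successors {v}): φ is true.
  w (successors {v, w, z}): φ is true.
  x (successors {x, y}): φ is false.
  y (successors {w, y}): φ is true.
  z (successors {u, z}): φ is true.
For instance, at u:
  At u: \neg (q \lor p) is true, \neg \neg \Diamond \Box s is true, so \neg (q \lor p) \lor \neg \neg \Diamond \Box s is true.
    At u: \neg \Diamond \Box s is false, so \neg \neg \Diamond \Box s is true.
      At u: \Diamond \Box s is true, so \neg \Diamond \Box s is false.
Satisfying worlds: {u, v, w, y, z}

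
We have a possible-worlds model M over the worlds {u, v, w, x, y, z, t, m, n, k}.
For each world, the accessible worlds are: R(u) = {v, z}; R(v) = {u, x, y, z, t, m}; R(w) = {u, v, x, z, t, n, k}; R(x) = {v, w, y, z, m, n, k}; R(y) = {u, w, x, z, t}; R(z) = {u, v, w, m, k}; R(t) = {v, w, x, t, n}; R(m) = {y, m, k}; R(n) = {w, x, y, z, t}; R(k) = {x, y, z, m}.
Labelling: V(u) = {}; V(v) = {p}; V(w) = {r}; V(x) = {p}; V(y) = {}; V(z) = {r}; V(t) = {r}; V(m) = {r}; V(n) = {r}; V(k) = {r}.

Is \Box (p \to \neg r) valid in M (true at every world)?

Yes

Recall that \Box ψ holds at a world iff ψ holds at every accessible world, and \Diamond ψ holds iff ψ holds at some accessible world.
Let φ = \Box (p \to \neg r). Evaluate φ at each world:
  u (successors {v, z}): φ is true.
  v (successors {u, x, y, z, t, m}): φ is true.
  w (successors {u, v, x, z, t, n, k}): φ is true.
  x (successors {v, w, y, z, m, n, k}): φ is true.
  y (successors {u, w, x, z, t}): φ is true.
  z (successors {u, v, w, m, k}): φ is true.
  t (successors {v, w, x, t, n}): φ is true.
  m (successors {y, m, k}): φ is true.
  n (successors {w, x, y, z, t}): φ is true.
  k (successors {x, y, z, m}): φ is true.
For instance, at v:
  At v: \Box (p \to \neg r) requires p \to \neg r at every successor {u, x, y, z, t, m}.
    At u: p \to \neg r is true.
    At x: p \to \neg r is true.
    At y: p \to \neg r is true.
    At z: p \to \neg r is true.
    At t: p \to \neg r is true.
    At m: p \to \neg r is true.
  So \Box (p \to \neg r) is true at v.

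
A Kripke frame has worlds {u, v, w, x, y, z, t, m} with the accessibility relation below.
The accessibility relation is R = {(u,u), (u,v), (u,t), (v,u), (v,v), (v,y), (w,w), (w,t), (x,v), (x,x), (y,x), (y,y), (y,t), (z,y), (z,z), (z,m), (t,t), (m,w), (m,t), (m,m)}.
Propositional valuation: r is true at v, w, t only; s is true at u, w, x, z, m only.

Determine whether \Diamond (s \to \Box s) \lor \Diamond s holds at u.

At u: \Diamond (s \to \Box s) is true, \Diamond s is true, so \Diamond (s \to \Box s) \lor \Diamond s is true.
  At u: \Diamond (s \to \Box s) requires s \to \Box s at some successor in {u, v, t}.
    s \to \Box s holds at v, so \Diamond (s \to \Box s) is true at u.
      At v: s is false, \Box s is false, so s \to \Box s is true.
  At u: \Diamond s requires s at some successor in {u, v, t}.
    s holds at u, so \Diamond s is true at u.

Yes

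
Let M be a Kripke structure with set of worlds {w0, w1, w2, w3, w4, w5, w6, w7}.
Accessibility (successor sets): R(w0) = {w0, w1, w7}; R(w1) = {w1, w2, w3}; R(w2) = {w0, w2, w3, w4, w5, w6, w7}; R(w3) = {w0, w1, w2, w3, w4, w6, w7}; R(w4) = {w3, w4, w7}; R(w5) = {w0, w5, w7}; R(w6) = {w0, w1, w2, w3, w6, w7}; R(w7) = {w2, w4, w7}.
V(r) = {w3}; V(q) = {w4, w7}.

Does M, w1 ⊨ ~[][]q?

At w1: [][]q is false, so ~[][]q is true.
  At w1: [][]q requires []q at every successor {w1, w2, w3}.
    []q fails at w1, so [][]q is false at w1.
      At w1: []q requires q at every successor {w1, w2, w3}.
        q fails at w1, so []q is false at w1.

Yes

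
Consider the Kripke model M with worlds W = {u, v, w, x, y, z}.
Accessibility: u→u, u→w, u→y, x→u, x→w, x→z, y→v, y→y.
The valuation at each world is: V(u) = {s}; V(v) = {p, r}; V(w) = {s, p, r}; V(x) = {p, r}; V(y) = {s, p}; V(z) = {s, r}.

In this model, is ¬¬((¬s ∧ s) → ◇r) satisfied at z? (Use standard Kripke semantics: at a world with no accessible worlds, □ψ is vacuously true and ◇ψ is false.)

At z: ¬((¬s ∧ s) → ◇r) is false, so ¬¬((¬s ∧ s) → ◇r) is true.
  At z: (¬s ∧ s) → ◇r is true, so ¬((¬s ∧ s) → ◇r) is false.
    At z: ¬s ∧ s is false, ◇r is false, so (¬s ∧ s) → ◇r is true.
      At z: no accessible worlds, so ◇r is false.

Yes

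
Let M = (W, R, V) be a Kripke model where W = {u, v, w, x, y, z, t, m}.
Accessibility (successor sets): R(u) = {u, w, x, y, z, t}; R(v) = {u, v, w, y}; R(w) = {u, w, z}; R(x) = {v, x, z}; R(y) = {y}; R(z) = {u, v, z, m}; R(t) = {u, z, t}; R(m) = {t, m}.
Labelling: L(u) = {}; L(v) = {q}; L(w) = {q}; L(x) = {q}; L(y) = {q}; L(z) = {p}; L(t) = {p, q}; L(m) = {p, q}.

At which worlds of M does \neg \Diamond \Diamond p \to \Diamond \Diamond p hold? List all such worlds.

Let φ = \neg \Diamond \Diamond p \to \Diamond \Diamond p. Evaluate φ at each world:
  u (successors {u, w, x, y, z, t}): φ is true.
  v (successors {u, v, w, y}): φ is true.
  w (successors {u, w, z}): φ is true.
  x (successors {v, x, z}): φ is true.
  y (successors {y}): φ is false.
  z (successors {u, v, z, m}): φ is true.
  t (successors {u, z, t}): φ is true.
  m (successors {t, m}): φ is true.
For instance, at x:
  At x: \neg \Diamond \Diamond p is false, \Diamond \Diamond p is true, so \neg \Diamond \Diamond p \to \Diamond \Diamond p is true.
    At x: \Diamond \Diamond p is true, so \neg \Diamond \Diamond p is false.
      At x: \Diamond \Diamond p requires \Diamond p at some successor in {v, x, z}.
        \Diamond p holds at x, so \Diamond \Diamond p is true at x.
    At x: \Diamond \Diamond p requires \Diamond p at some successor in {v, x, z}.
      \Diamond p holds at x, so \Diamond \Diamond p is true at x.
Satisfying worlds: {u, v, w, x, z, t, m}

u, v, w, x, z, t, m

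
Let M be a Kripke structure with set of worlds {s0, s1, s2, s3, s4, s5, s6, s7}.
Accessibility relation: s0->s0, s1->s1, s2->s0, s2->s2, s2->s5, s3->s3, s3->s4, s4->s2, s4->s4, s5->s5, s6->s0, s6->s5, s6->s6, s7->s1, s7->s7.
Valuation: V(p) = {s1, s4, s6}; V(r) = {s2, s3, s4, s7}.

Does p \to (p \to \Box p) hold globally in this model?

No

Let φ = p \to (p \to \Box p). Evaluate φ at each world:
  s0 (successors {s0}): φ is true.
  s1 (successors {s1}): φ is true.
  s2 (successors {s0, s2, s5}): φ is true.
  s3 (successors {s3, s4}): φ is true.
  s4 (successors {s2, s4}): φ is false.
  s5 (successors {s5}): φ is true.
  s6 (successors {s0, s5, s6}): φ is false.
  s7 (successors {s1, s7}): φ is true.
Detail at s4 (counterexample):
  At s4: p is true, p \to \Box p is false, so p \to (p \to \Box p) is false.
    At s4: p is true, \Box p is false, so p \to \Box p is false.
      At s4: \Box p requires p at every successor {s2, s4}.
        p fails at s2, so \Box p is false at s4.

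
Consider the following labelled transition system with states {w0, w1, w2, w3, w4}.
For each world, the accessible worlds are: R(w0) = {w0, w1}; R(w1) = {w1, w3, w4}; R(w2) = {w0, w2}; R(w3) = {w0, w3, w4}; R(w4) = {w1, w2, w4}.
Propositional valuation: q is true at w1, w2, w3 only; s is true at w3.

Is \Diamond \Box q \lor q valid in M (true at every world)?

Let φ = \Diamond \Box q \lor q. Evaluate φ at each world:
  w0 (successors {w0, w1}): φ is false.
  w1 (successors {w1, w3, w4}): φ is true.
  w2 (successors {w0, w2}): φ is true.
  w3 (successors {w0, w3, w4}): φ is true.
  w4 (successors {w1, w2, w4}): φ is false.
Detail at w0 (counterexample):
  At w0: \Diamond \Box q is false, q is false, so \Diamond \Box q \lor q is false.
    At w0: \Diamond \Box q requires \Box q at some successor in {w0, w1}.
      At w0: \Box q is false.
      At w1: \Box q is false.
    So \Diamond \Box q is false at w0.

No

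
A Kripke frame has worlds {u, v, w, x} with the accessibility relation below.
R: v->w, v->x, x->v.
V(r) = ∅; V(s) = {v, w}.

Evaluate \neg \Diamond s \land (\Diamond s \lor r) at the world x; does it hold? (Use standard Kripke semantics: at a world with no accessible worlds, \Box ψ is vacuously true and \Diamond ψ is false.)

No

At x: \neg \Diamond s is false, \Diamond s \lor r is true, so \neg \Diamond s \land (\Diamond s \lor r) is false.
  At x: \Diamond s is true, so \neg \Diamond s is false.
    At x: \Diamond s requires s at some successor in {v}.
      s holds at v, so \Diamond s is true at x.
  At x: \Diamond s is true, r is false, so \Diamond s \lor r is true.
    At x: \Diamond s requires s at some successor in {v}.
      s holds at v, so \Diamond s is true at x.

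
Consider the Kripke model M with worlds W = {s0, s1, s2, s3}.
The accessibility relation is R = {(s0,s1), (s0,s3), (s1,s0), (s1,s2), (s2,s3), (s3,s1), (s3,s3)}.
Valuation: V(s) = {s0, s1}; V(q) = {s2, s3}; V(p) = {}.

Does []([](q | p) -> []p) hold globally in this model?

Let φ = []([](q | p) -> []p). Evaluate φ at each world:
  s0 (successors {s1, s3}): φ is true.
  s1 (successors {s0, s2}): φ is false.
  s2 (successors {s3}): φ is true.
  s3 (successors {s1, s3}): φ is true.
Detail at s1 (counterexample):
  At s1: []([](q | p) -> []p) requires [](q | p) -> []p at every successor {s0, s2}.
    [](q | p) -> []p fails at s2, so []([](q | p) -> []p) is false at s1.
      At s2: [](q | p) is true, []p is false, so [](q | p) -> []p is false.

No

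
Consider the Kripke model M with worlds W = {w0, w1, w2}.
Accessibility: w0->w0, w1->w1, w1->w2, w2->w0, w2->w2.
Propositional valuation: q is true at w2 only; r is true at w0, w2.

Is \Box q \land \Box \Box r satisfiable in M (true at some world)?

Recall that \Box ψ holds at a world iff ψ holds at every accessible world, and \Diamond ψ holds iff ψ holds at some accessible world.
Let φ = \Box q \land \Box \Box r. Evaluate φ at each world:
  w0 (successors {w0}): φ is false.
  w1 (successors {w1, w2}): φ is false.
  w2 (successors {w0, w2}): φ is false.
For instance, at w0:
  At w0: \Box q is false, \Box \Box r is true, so \Box q \land \Box \Box r is false.
    At w0: \Box q requires q at every successor {w0}.
      q fails at w0, so \Box q is false at w0.
    At w0: \Box \Box r requires \Box r at every successor {w0}.
      At w0: \Box r is true.
    So \Box \Box r is true at w0.

No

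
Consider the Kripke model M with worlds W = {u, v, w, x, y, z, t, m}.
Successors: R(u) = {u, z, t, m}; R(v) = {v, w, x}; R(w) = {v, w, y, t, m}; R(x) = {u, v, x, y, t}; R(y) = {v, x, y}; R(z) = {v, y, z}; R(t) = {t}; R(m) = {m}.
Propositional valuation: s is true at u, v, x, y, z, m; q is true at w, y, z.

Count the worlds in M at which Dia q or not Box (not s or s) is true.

6

Let φ = Dia q or not Box (not s or s). Evaluate φ at each world:
  u (successors {u, z, t, m}): φ is true.
  v (successors {v, w, x}): φ is true.
  w (successors {v, w, y, t, m}): φ is true.
  x (successors {u, v, x, y, t}): φ is true.
  y (successors {v, x, y}): φ is true.
  z (successors {v, y, z}): φ is true.
  t (successors {t}): φ is false.
  m (successors {m}): φ is false.
For instance, at x:
  At x: Dia q is true, not Box (not s or s) is false, so Dia q or not Box (not s or s) is true.
    At x: Dia q requires q at some successor in {u, v, x, y, t}.
      q holds at y, so Dia q is true at x.
    At x: Box (not s or s) is true, so not Box (not s or s) is false.
      At x: Box (not s or s) requires not s or s at every successor {u, v, x, y, t}.
        At u: not s or s is true.
        At v: not s or s is true.
        At x: not s or s is true.
        At y: not s or s is true.
        At t: not s or s is true.
      So Box (not s or s) is true at x.
Satisfying worlds: {u, v, w, x, y, z}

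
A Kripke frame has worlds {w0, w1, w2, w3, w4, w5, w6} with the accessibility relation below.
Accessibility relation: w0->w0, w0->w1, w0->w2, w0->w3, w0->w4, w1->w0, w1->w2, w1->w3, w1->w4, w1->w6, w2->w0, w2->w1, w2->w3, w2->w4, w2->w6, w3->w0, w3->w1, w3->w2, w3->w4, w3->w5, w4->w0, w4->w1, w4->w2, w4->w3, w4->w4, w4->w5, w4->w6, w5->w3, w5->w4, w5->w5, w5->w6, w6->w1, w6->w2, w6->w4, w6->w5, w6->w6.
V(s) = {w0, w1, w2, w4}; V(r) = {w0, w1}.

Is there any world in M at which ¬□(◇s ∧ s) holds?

Yes

Recall that □ψ holds at a world iff ψ holds at every accessible world, and ◇ψ holds iff ψ holds at some accessible world.
Let φ = ¬□(◇s ∧ s). Evaluate φ at each world:
  w0 (successors {w0, w1, w2, w3, w4}): φ is true.
  w1 (successors {w0, w2, w3, w4, w6}): φ is true.
  w2 (successors {w0, w1, w3, w4, w6}): φ is true.
  w3 (successors {w0, w1, w2, w4, w5}): φ is true.
  w4 (successors {w0, w1, w2, w3, w4, w5, w6}): φ is true.
  w5 (successors {w3, w4, w5, w6}): φ is true.
  w6 (successors {w1, w2, w4, w5, w6}): φ is true.
Detail at w0 (witness):
  At w0: □(◇s ∧ s) is false, so ¬□(◇s ∧ s) is true.
    At w0: □(◇s ∧ s) requires ◇s ∧ s at every successor {w0, w1, w2, w3, w4}.
      ◇s ∧ s fails at w3, so □(◇s ∧ s) is false at w0.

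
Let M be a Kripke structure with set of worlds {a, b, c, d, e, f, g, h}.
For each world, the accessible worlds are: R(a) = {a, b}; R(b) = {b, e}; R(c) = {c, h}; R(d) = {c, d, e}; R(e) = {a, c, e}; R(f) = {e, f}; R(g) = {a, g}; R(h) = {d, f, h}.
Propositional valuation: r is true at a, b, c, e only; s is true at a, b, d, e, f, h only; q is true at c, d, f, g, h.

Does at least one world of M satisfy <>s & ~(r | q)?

No

Let φ = <>s & ~(r | q). Evaluate φ at each world:
  a (successors {a, b}): φ is false.
  b (successors {b, e}): φ is false.
  c (successors {c, h}): φ is false.
  d (successors {c, d, e}): φ is false.
  e (successors {a, c, e}): φ is false.
  f (successors {e, f}): φ is false.
  g (successors {a, g}): φ is false.
  h (successors {d, f, h}): φ is false.
For instance, at g:
  At g: <>s is true, ~(r | q) is false, so <>s & ~(r | q) is false.
    At g: <>s requires s at some successor in {a, g}.
      s holds at a, so <>s is true at g.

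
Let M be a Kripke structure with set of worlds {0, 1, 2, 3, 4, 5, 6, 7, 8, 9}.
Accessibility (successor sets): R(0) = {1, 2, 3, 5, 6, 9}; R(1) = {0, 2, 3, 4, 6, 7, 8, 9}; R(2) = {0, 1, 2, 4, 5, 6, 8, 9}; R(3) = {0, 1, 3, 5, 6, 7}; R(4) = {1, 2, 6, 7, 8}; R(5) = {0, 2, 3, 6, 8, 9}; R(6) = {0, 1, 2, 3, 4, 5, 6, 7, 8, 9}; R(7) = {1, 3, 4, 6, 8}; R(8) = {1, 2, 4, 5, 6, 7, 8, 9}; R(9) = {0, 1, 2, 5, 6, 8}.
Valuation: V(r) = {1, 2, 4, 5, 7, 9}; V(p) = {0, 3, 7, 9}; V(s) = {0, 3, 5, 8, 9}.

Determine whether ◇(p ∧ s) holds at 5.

Yes

At 5: ◇(p ∧ s) requires p ∧ s at some successor in {0, 2, 3, 6, 8, 9}.
  p ∧ s holds at 0, so ◇(p ∧ s) is true at 5.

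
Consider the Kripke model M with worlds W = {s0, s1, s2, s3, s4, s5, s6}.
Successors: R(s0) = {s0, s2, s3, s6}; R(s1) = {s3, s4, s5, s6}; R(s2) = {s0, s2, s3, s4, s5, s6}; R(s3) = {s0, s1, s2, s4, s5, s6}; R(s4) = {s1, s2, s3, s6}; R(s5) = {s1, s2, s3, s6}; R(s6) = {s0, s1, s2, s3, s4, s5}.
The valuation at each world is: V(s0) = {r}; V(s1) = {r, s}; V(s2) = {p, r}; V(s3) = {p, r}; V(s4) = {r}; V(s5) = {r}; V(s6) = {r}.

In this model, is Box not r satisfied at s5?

At s5: Box not r requires not r at every successor {s1, s2, s3, s6}.
  not r fails at s1, so Box not r is false at s5.

No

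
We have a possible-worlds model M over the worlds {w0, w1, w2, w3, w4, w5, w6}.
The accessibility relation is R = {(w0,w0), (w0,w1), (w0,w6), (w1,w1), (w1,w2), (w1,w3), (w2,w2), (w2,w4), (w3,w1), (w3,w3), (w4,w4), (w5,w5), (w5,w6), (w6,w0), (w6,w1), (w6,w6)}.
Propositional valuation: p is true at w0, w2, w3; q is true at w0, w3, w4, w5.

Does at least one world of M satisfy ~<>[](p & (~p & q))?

Yes

Let φ = ~<>[](p & (~p & q)). Evaluate φ at each world:
  w0 (successors {w0, w1, w6}): φ is true.
  w1 (successors {w1, w2, w3}): φ is true.
  w2 (successors {w2, w4}): φ is true.
  w3 (successors {w1, w3}): φ is true.
  w4 (successors {w4}): φ is true.
  w5 (successors {w5, w6}): φ is true.
  w6 (successors {w0, w1, w6}): φ is true.
Detail at w0 (witness):
  At w0: <>[](p & (~p & q)) is false, so ~<>[](p & (~p & q)) is true.
    At w0: <>[](p & (~p & q)) requires [](p & (~p & q)) at some successor in {w0, w1, w6}.
      At w0: [](p & (~p & q)) is false.
      At w1: [](p & (~p & q)) is false.
      At w6: [](p & (~p & q)) is false.
    So <>[](p & (~p & q)) is false at w0.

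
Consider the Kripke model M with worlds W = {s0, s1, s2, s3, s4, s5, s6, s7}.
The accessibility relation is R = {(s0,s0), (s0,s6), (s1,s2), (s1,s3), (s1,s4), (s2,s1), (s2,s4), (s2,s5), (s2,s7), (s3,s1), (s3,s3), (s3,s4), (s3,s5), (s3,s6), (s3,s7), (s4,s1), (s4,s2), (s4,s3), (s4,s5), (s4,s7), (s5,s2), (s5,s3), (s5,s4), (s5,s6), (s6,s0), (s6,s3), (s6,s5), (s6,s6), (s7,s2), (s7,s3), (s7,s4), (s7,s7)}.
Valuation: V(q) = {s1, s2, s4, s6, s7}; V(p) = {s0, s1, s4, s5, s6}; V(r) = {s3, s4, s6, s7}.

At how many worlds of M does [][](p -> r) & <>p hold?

Let φ = [][](p -> r) & <>p. Evaluate φ at each world:
  s0 (successors {s0, s6}): φ is false.
  s1 (successors {s2, s3, s4}): φ is false.
  s2 (successors {s1, s4, s5, s7}): φ is false.
  s3 (successors {s1, s3, s4, s5, s6, s7}): φ is false.
  s4 (successors {s1, s2, s3, s5, s7}): φ is false.
  s5 (successors {s2, s3, s4, s6}): φ is false.
  s6 (successors {s0, s3, s5, s6}): φ is false.
  s7 (successors {s2, s3, s4, s7}): φ is false.
For instance, at s1:
  At s1: [][](p -> r) is false, <>p is true, so [][](p -> r) & <>p is false.
    At s1: [][](p -> r) requires [](p -> r) at every successor {s2, s3, s4}.
      [](p -> r) fails at s2, so [][](p -> r) is false at s1.
    At s1: <>p requires p at some successor in {s2, s3, s4}.
      p holds at s4, so <>p is true at s1.
Satisfying worlds: none.

0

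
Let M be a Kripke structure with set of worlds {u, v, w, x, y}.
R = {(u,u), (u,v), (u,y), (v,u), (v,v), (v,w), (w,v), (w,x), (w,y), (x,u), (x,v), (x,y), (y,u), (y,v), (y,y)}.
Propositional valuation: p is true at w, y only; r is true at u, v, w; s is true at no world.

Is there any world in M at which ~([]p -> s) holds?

Let φ = ~([]p -> s). Evaluate φ at each world:
  u (successors {u, v, y}): φ is false.
  v (successors {u, v, w}): φ is false.
  w (successors {v, x, y}): φ is false.
  x (successors {u, v, y}): φ is false.
  y (successors {u, v, y}): φ is false.
For instance, at u:
  At u: []p -> s is true, so ~([]p -> s) is false.
    At u: []p is false, s is false, so []p -> s is true.
      At u: []p requires p at every successor {u, v, y}.
        p fails at u, so []p is false at u.

No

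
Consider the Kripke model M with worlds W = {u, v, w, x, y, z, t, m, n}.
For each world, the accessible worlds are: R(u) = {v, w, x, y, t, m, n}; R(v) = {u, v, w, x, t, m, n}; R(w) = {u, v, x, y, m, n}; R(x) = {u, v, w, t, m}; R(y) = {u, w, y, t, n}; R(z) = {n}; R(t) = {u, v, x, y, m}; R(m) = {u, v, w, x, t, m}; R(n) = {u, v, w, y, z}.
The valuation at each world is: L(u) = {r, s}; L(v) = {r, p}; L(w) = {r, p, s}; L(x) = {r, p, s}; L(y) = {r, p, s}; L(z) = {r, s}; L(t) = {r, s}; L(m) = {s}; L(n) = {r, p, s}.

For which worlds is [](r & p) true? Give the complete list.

Recall that []ψ holds at a world iff ψ holds at every accessible world, and <>ψ holds iff ψ holds at some accessible world.
Let φ = [](r & p). Evaluate φ at each world:
  u (successors {v, w, x, y, t, m, n}): φ is false.
  v (successors {u, v, w, x, t, m, n}): φ is false.
  w (successors {u, v, x, y, m, n}): φ is false.
  x (successors {u, v, w, t, m}): φ is false.
  y (successors {u, w, y, t, n}): φ is false.
  z (successors {n}): φ is true.
  t (successors {u, v, x, y, m}): φ is false.
  m (successors {u, v, w, x, t, m}): φ is false.
  n (successors {u, v, w, y, z}): φ is false.
For instance, at y:
  At y: [](r & p) requires r & p at every successor {u, w, y, t, n}.
    r & p fails at u, so [](r & p) is false at y.
Satisfying worlds: {z}

z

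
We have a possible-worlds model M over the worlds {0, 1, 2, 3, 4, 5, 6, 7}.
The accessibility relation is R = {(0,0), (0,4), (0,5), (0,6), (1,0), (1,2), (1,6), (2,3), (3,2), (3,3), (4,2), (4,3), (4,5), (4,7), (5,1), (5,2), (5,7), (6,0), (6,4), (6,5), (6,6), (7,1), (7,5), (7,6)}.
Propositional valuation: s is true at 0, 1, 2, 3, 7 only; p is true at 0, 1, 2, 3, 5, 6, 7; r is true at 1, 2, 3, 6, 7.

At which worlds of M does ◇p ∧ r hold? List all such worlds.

1, 2, 3, 6, 7

Let φ = ◇p ∧ r. Evaluate φ at each world:
  0 (successors {0, 4, 5, 6}): φ is false.
  1 (successors {0, 2, 6}): φ is true.
  2 (successors {3}): φ is true.
  3 (successors {2, 3}): φ is true.
  4 (successors {2, 3, 5, 7}): φ is false.
  5 (successors {1, 2, 7}): φ is false.
  6 (successors {0, 4, 5, 6}): φ is true.
  7 (successors {1, 5, 6}): φ is true.
For instance, at 7:
  At 7: ◇p is true, r is true, so ◇p ∧ r is true.
    At 7: ◇p requires p at some successor in {1, 5, 6}.
      p holds at 1, so ◇p is true at 7.
Satisfying worlds: {1, 2, 3, 6, 7}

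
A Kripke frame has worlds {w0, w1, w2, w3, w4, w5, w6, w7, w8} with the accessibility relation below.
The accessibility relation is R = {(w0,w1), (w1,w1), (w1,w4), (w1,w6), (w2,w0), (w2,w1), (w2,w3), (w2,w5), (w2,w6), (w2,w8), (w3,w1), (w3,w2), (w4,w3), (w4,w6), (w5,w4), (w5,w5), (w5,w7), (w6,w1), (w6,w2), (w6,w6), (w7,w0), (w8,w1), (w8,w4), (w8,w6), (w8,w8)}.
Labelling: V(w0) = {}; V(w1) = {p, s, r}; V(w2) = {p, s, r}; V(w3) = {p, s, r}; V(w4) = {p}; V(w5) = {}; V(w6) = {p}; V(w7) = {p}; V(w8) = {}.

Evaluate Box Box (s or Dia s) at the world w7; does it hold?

Yes

At w7: Box Box (s or Dia s) requires Box (s or Dia s) at every successor {w0}.
    At w0: Box (s or Dia s) requires s or Dia s at every successor {w1}.
      At w1: s or Dia s is true.
    So Box (s or Dia s) is true at w0.
So Box Box (s or Dia s) is true at w7.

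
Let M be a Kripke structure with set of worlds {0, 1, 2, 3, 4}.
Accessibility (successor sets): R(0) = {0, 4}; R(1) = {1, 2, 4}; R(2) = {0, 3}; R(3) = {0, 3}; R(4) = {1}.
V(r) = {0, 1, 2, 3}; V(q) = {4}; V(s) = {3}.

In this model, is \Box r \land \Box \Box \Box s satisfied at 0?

At 0: \Box r is false, \Box \Box \Box s is false, so \Box r \land \Box \Box \Box s is false.
  At 0: \Box r requires r at every successor {0, 4}.
    r fails at 4, so \Box r is false at 0.
  At 0: \Box \Box \Box s requires \Box \Box s at every successor {0, 4}.
    \Box \Box s fails at 0, so \Box \Box \Box s is false at 0.
      At 0: \Box \Box s requires \Box s at every successor {0, 4}.
        \Box s fails at 0, so \Box \Box s is false at 0.

No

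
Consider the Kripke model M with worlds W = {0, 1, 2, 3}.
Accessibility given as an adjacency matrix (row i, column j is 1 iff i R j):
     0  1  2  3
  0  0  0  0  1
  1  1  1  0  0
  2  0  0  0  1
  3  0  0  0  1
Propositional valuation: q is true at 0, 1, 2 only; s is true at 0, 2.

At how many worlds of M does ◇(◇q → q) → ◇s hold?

1

Let φ = ◇(◇q → q) → ◇s. Evaluate φ at each world:
  0 (successors {3}): φ is false.
  1 (successors {0, 1}): φ is true.
  2 (successors {3}): φ is false.
  3 (successors {3}): φ is false.
For instance, at 1:
  At 1: ◇(◇q → q) is true, ◇s is true, so ◇(◇q → q) → ◇s is true.
    At 1: ◇(◇q → q) requires ◇q → q at some successor in {0, 1}.
      ◇q → q holds at 0, so ◇(◇q → q) is true at 1.
    At 1: ◇s requires s at some successor in {0, 1}.
      s holds at 0, so ◇s is true at 1.
Satisfying worlds: {1}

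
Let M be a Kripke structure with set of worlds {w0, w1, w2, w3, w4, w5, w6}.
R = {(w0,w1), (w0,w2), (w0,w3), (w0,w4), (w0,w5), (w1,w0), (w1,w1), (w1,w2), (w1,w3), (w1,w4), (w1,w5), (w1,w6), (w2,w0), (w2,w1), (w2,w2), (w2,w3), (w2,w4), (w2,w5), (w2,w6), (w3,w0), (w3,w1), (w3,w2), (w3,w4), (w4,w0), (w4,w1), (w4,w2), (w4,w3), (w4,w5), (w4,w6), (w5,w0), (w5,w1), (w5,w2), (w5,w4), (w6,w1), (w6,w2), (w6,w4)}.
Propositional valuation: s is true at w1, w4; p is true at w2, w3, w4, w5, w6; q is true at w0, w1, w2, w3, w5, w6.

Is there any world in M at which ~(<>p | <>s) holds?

Let φ = ~(<>p | <>s). Evaluate φ at each world:
  w0 (successors {w1, w2, w3, w4, w5}): φ is false.
  w1 (successors {w0, w1, w2, w3, w4, w5, w6}): φ is false.
  w2 (successors {w0, w1, w2, w3, w4, w5, w6}): φ is false.
  w3 (successors {w0, w1, w2, w4}): φ is false.
  w4 (successors {w0, w1, w2, w3, w5, w6}): φ is false.
  w5 (successors {w0, w1, w2, w4}): φ is false.
  w6 (successors {w1, w2, w4}): φ is false.
For instance, at w2:
  At w2: <>p | <>s is true, so ~(<>p | <>s) is false.
    At w2: <>p is true, <>s is true, so <>p | <>s is true.
      At w2: <>p requires p at some successor in {w0, w1, w2, w3, w4, w5, w6}.
        p holds at w2, so <>p is true at w2.
      At w2: <>s requires s at some successor in {w0, w1, w2, w3, w4, w5, w6}.
        s holds at w1, so <>s is true at w2.

No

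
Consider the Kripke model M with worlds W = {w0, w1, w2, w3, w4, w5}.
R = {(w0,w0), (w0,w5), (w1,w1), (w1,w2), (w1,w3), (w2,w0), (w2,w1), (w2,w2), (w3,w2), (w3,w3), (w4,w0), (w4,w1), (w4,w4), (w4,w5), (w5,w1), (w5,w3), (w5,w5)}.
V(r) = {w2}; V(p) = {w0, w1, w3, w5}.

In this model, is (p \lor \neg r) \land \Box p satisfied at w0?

Recall that \Box ψ holds at a world iff ψ holds at every accessible world, and \Diamond ψ holds iff ψ holds at some accessible world.
At w0: p \lor \neg r is true, \Box p is true, so (p \lor \neg r) \land \Box p is true.
  At w0: \Box p requires p at every successor {w0, w5}.
    At w0: p is true.
    At w5: p is true.
  So \Box p is true at w0.

Yes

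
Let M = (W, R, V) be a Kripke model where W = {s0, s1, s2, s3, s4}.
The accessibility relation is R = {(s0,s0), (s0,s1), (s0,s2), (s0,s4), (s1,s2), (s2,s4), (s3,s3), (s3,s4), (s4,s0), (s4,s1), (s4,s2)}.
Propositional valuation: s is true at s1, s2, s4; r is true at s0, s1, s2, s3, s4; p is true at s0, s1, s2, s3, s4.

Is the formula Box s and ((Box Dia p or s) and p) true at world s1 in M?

At s1: Box s is true, (Box Dia p or s) and p is true, so Box s and ((Box Dia p or s) and p) is true.
  At s1: Box s requires s at every successor {s2}.
    At s2: s is true.
  So Box s is true at s1.
  At s1: Box Dia p or s is true, p is true, so (Box Dia p or s) and p is true.
    At s1: Box Dia p is true, s is true, so Box Dia p or s is true.
      At s1: Box Dia p requires Dia p at every successor {s2}.
        At s2: Dia p is true.
      So Box Dia p is true at s1.

Yes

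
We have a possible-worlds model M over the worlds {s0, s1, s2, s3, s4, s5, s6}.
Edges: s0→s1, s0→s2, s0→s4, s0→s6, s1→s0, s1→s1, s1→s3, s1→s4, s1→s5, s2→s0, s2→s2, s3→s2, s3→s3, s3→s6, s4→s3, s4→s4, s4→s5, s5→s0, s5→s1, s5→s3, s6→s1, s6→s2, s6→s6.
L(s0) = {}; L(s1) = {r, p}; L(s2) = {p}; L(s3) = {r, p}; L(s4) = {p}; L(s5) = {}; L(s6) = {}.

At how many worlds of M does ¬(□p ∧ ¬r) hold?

Let φ = ¬(□p ∧ ¬r). Evaluate φ at each world:
  s0 (successors {s1, s2, s4, s6}): φ is true.
  s1 (successors {s0, s1, s3, s4, s5}): φ is true.
  s2 (successors {s0, s2}): φ is true.
  s3 (successors {s2, s3, s6}): φ is true.
  s4 (successors {s3, s4, s5}): φ is true.
  s5 (successors {s0, s1, s3}): φ is true.
  s6 (successors {s1, s2, s6}): φ is true.
For instance, at s2:
  At s2: □p ∧ ¬r is false, so ¬(□p ∧ ¬r) is true.
    At s2: □p is false, ¬r is true, so □p ∧ ¬r is false.
      At s2: □p requires p at every successor {s0, s2}.
        p fails at s0, so □p is false at s2.
Satisfying worlds: {s0, s1, s2, s3, s4, s5, s6}

7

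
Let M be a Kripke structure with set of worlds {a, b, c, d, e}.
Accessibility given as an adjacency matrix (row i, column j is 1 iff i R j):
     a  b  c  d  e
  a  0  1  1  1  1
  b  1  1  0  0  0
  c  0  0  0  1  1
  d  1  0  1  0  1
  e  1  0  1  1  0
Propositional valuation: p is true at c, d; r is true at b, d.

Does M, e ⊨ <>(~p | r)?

Yes

At e: <>(~p | r) requires ~p | r at some successor in {a, c, d}.
  ~p | r holds at a, so <>(~p | r) is true at e.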